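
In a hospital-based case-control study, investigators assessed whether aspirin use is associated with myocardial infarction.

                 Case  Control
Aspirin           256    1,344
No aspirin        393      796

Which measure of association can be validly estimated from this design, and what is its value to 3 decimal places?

0.386

Cells: a = 256, b = 1344, c = 393, d = 796.
This is a hospital-based case-control study: participants were sampled on outcome status, so risks in the source population cannot be estimated directly — relative risk is not valid here. The odds ratio is the appropriate measure.
OR = (a·d)/(b·c) = (256 × 796) / (1344 × 393) = 203776 / 528192 = 0.38580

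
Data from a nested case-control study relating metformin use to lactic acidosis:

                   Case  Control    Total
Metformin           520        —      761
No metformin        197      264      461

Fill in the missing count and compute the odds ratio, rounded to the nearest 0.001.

2.892

The missing cell is in the exposed row: 761 − 520 = 241.
So a = 520, b = 241, c = 197, d = 264.
OR = (a·d)/(b·c) = (520 × 264) / (241 × 197) = 137280 / 47477 = 2.89151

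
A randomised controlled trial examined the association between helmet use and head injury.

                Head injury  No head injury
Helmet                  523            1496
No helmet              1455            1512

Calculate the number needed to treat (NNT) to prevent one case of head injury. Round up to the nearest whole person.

5

Risk in treated group = 523/2019 = 0.25904; risk in control = 1455/2967 = 0.49039.
Absolute risk reduction = 0.49039 − 0.25904 = 0.23136
NNT = 1 / ARR = 1 / 0.23136 = 4.322 → round up → 5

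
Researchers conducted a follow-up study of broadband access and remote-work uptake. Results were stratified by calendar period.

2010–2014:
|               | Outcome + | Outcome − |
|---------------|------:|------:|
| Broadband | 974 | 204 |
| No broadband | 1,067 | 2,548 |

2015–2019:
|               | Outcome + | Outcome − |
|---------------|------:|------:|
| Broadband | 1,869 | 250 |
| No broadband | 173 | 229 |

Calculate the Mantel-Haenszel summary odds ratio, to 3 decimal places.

OR_MH = Σ(aᵢdᵢ/nᵢ) / Σ(bᵢcᵢ/nᵢ), where nᵢ is the stratum total.
Stratum 1 (2010–2014): n = 4793; a·d/n = 974·2548/4793 = 517.7868; b·c/n = 204·1067/4793 = 45.4137
Stratum 2 (2015–2019): n = 2521; a·d/n = 1869·229/2521 = 169.7743; b·c/n = 250·173/2521 = 17.1559
OR_MH = (517.7868 + 169.7743) / (45.4137 + 17.1559) = 687.5611 / 62.5696 = 10.98874

10.989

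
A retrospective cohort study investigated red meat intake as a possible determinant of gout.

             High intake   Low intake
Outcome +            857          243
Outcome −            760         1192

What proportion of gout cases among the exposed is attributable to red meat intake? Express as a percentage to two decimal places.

68.05

Reading the table with exposure as columns: a = 857 (High intake, case), b = 760 (High intake, non-case), c = 243 (Low intake, case), d = 1192.
Risk in exposed = 857/1617 = 0.52999; risk in unexposed = 243/1435 = 0.16934.
RR = 0.52999/0.16934 = 3.12980
AR% = (RR − 1)/RR × 100 = (3.12980 − 1)/3.12980 × 100 = 68.0491%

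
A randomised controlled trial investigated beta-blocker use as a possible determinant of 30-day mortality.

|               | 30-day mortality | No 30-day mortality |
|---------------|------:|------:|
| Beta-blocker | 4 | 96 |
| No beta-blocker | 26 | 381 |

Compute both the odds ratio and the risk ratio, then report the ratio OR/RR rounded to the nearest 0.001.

0.975

Cells: a = 4, b = 96, c = 26, d = 381.
OR = (4·381)/(96·26) = 1524/2496 = 0.61058
Risk in exposed = 4/100 = 0.04000; risk in unexposed = 26/407 = 0.06388; RR = 0.62615
OR/RR = 0.61058 / 0.62615 = 0.97512
The outcome is rare in both groups, so OR ≈ RR (ratio near 1).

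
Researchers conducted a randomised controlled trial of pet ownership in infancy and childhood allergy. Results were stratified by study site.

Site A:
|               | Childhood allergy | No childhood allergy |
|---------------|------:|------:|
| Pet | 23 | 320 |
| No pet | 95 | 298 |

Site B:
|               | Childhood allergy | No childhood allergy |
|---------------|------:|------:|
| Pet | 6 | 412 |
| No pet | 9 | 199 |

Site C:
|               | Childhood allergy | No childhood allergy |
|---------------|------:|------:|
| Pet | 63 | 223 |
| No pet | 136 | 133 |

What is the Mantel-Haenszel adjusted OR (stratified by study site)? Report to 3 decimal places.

OR_MH = Σ(aᵢdᵢ/nᵢ) / Σ(bᵢcᵢ/nᵢ), where nᵢ is the stratum total.
Stratum 1 (Site A): n = 736; a·d/n = 23·298/736 = 9.3125; b·c/n = 320·95/736 = 41.3043
Stratum 2 (Site B): n = 626; a·d/n = 6·199/626 = 1.9073; b·c/n = 412·9/626 = 5.9233
Stratum 3 (Site C): n = 555; a·d/n = 63·133/555 = 15.0973; b·c/n = 223·136/555 = 54.6450
OR_MH = (9.3125 + 1.9073 + 15.0973) / (41.3043 + 5.9233 + 54.6450) = 26.3171 / 101.8727 = 0.25833

0.258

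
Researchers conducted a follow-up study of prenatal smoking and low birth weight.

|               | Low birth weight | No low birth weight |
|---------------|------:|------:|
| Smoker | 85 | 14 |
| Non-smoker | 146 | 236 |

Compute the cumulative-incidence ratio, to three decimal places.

2.246

Cells: a = 85, b = 14, c = 146, d = 236.
Risk in exposed = 85/99 = 0.85859; risk in unexposed = 146/382 = 0.38220.
RR = 0.85859 / 0.38220 = 2.24644
The risk among the exposed is 2.25 times that among the unexposed.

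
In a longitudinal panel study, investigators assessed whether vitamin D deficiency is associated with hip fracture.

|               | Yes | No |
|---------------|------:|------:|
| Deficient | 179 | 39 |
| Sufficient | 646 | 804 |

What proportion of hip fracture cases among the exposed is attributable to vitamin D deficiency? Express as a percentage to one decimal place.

Cells: a = 179, b = 39, c = 646, d = 804.
Risk in exposed = 179/218 = 0.82110; risk in unexposed = 646/1450 = 0.44552.
RR = 0.82110/0.44552 = 1.84303
AR% = (RR − 1)/RR × 100 = (1.84303 − 1)/1.84303 × 100 = 45.7415%

45.7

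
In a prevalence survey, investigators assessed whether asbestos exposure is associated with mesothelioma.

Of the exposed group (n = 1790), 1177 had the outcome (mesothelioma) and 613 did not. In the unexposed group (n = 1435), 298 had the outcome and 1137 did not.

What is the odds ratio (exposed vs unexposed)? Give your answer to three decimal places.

7.326

From the description: a = 1177, b = 613, c = 298, d = 1137.
OR = (a·d)/(b·c) = (1177 × 1137) / (613 × 298) = 1338249 / 182674 = 7.32589
The odds of mesothelioma are about 7.33 times as high in the exposed group.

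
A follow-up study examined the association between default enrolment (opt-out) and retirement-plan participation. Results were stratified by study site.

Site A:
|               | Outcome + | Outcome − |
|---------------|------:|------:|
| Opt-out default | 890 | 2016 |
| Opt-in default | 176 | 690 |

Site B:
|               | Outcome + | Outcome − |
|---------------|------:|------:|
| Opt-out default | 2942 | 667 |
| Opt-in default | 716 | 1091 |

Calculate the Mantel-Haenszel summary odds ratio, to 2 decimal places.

OR_MH = Σ(aᵢdᵢ/nᵢ) / Σ(bᵢcᵢ/nᵢ), where nᵢ is the stratum total.
Stratum 1 (Site A): n = 3772; a·d/n = 890·690/3772 = 162.8049; b·c/n = 2016·176/3772 = 94.0657
Stratum 2 (Site B): n = 5416; a·d/n = 2942·1091/5416 = 592.6370; b·c/n = 667·716/5416 = 88.1780
OR_MH = (162.8049 + 592.6370) / (94.0657 + 88.1780) = 755.4419 / 182.2437 = 4.14523

4.15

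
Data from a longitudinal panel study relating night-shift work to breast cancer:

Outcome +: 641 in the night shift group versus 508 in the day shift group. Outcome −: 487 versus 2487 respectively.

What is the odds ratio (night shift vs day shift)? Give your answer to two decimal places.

From the description: a = 641, b = 487, c = 508, d = 2487.
OR = (a·d)/(b·c) = (641 × 2487) / (487 × 508) = 1594167 / 247396 = 6.44379
The odds of breast cancer are about 6.44 times as high in the night shift group.

6.44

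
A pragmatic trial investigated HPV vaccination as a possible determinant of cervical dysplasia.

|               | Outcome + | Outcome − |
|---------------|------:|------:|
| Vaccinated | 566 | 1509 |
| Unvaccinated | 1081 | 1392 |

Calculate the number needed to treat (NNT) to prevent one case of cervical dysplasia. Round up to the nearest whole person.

Risk in treated group = 566/2075 = 0.27277; risk in control = 1081/2473 = 0.43712.
Absolute risk reduction = 0.43712 − 0.27277 = 0.16435
NNT = 1 / ARR = 1 / 0.16435 = 6.085 → round up → 7

7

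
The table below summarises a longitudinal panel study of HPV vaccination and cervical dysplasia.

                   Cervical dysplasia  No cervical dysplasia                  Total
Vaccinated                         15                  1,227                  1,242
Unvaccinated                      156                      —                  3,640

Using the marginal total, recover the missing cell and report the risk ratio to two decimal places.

The missing cell is in the unexposed row: 3640 − 156 = 3484.
So a = 15, b = 1227, c = 156, d = 3484.
RR = [a/(a+b)] / [c/(c+d)] = (15/1242) / (156/3640) = 0.01208/0.04286 = 0.28180

0.28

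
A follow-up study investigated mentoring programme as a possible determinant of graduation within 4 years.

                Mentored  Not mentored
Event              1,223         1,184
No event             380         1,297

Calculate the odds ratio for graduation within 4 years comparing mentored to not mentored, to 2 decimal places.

3.53

Reading the table with exposure as columns: a = 1223 (Mentored, case), b = 380 (Mentored, non-case), c = 1184 (Not mentored, case), d = 1297.
OR = (a·d)/(b·c) = (1223 × 1297) / (380 × 1184) = 1586231 / 449920 = 3.52558
The odds of graduation within 4 years are about 3.53 times as high in the mentored group.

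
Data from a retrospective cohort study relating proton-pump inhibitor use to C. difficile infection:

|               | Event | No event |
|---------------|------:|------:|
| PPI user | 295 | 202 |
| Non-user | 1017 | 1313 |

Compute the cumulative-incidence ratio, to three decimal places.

Cells: a = 295, b = 202, c = 1017, d = 1313.
Risk in exposed = 295/497 = 0.59356; risk in unexposed = 1017/2330 = 0.43648.
RR = 0.59356 / 0.43648 = 1.35988
The risk among the exposed is 1.36 times that among the unexposed.

1.360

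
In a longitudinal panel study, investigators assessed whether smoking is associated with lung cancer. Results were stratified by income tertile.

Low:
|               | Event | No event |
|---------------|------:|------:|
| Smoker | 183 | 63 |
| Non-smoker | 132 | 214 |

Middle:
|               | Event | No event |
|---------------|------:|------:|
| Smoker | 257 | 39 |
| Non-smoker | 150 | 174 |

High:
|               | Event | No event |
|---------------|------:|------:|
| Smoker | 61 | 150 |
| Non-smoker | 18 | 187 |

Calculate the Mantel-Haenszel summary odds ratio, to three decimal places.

5.528

OR_MH = Σ(aᵢdᵢ/nᵢ) / Σ(bᵢcᵢ/nᵢ), where nᵢ is the stratum total.
Stratum 1 (Low): n = 592; a·d/n = 183·214/592 = 66.1520; b·c/n = 63·132/592 = 14.0473
Stratum 2 (Middle): n = 620; a·d/n = 257·174/620 = 72.1258; b·c/n = 39·150/620 = 9.4355
Stratum 3 (High): n = 416; a·d/n = 61·187/416 = 27.4207; b·c/n = 150·18/416 = 6.4904
OR_MH = (66.1520 + 72.1258 + 27.4207) / (14.0473 + 9.4355 + 6.4904) = 165.6985 / 29.9732 = 5.52823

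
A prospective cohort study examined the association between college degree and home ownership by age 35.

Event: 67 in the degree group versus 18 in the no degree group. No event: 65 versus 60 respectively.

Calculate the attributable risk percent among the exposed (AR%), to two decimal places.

From the description: a = 67, b = 65, c = 18, d = 60.
Risk in exposed = 67/132 = 0.50758; risk in unexposed = 18/78 = 0.23077.
RR = 0.50758/0.23077 = 2.19949
AR% = (RR − 1)/RR × 100 = (2.19949 − 1)/2.19949 × 100 = 54.5350%

54.54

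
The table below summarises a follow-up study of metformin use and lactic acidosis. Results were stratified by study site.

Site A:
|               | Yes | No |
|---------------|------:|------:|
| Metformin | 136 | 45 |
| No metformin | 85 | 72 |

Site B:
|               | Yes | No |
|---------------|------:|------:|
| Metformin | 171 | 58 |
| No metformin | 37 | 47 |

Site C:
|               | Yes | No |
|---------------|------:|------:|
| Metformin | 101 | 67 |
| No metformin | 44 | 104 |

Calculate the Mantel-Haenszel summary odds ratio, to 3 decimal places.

OR_MH = Σ(aᵢdᵢ/nᵢ) / Σ(bᵢcᵢ/nᵢ), where nᵢ is the stratum total.
Stratum 1 (Site A): n = 338; a·d/n = 136·72/338 = 28.9704; b·c/n = 45·85/338 = 11.3166
Stratum 2 (Site B): n = 313; a·d/n = 171·47/313 = 25.6773; b·c/n = 58·37/313 = 6.8562
Stratum 3 (Site C): n = 316; a·d/n = 101·104/316 = 33.2405; b·c/n = 67·44/316 = 9.3291
OR_MH = (28.9704 + 25.6773 + 33.2405) / (11.3166 + 6.8562 + 9.3291) = 87.8882 / 27.5019 = 3.19571

3.196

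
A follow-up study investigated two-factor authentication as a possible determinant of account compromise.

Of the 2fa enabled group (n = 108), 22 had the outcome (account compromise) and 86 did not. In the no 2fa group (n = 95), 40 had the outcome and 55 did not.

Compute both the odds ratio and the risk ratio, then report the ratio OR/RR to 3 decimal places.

0.727

From the description: a = 22, b = 86, c = 40, d = 55.
OR = (22·55)/(86·40) = 1210/3440 = 0.35174
Risk in exposed = 22/108 = 0.20370; risk in unexposed = 40/95 = 0.42105; RR = 0.48380
OR/RR = 0.35174 / 0.48380 = 0.72705
The outcome is not rare, so the OR lies further from 1 than the RR.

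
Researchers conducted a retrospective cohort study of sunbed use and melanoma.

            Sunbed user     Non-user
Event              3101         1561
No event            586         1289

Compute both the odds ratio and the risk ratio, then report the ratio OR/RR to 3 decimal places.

Reading the table with exposure as columns: a = 3101 (Sunbed user, case), b = 586 (Sunbed user, non-case), c = 1561 (Non-user, case), d = 1289.
OR = (3101·1289)/(586·1561) = 3997189/914746 = 4.36973
Risk in exposed = 3101/3687 = 0.84106; risk in unexposed = 1561/2850 = 0.54772; RR = 1.53557
OR/RR = 4.36973 / 1.53557 = 2.84566
The outcome is not rare, so the OR lies further from 1 than the RR.

2.846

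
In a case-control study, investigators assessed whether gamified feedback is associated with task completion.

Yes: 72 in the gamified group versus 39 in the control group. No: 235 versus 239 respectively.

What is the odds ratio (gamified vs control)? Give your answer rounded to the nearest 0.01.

From the description: a = 72, b = 235, c = 39, d = 239.
OR = (a·d)/(b·c) = (72 × 239) / (235 × 39) = 17208 / 9165 = 1.87758
The odds of task completion are about 1.88 times as high in the gamified group.

1.88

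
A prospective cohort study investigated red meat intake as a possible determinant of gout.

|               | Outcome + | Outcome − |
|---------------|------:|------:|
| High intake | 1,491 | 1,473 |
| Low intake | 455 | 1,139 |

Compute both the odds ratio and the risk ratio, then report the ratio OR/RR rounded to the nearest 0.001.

Cells: a = 1491, b = 1473, c = 455, d = 1139.
OR = (1491·1139)/(1473·455) = 1698249/670215 = 2.53389
Risk in exposed = 1491/2964 = 0.50304; risk in unexposed = 455/1594 = 0.28545; RR = 1.76229
OR/RR = 2.53389 / 1.76229 = 1.43784
The outcome is not rare, so the OR lies further from 1 than the RR.

1.438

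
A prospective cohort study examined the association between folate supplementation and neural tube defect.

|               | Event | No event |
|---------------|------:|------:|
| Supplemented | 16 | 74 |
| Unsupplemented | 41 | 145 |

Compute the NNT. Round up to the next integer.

24

Risk in treated group = 16/90 = 0.17778; risk in control = 41/186 = 0.22043.
Absolute risk reduction = 0.22043 − 0.17778 = 0.04265
NNT = 1 / ARR = 1 / 0.04265 = 23.445 → round up → 24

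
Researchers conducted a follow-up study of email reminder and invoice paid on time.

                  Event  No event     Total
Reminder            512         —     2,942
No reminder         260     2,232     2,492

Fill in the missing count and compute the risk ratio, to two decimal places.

1.67

The missing cell is in the exposed row: 2942 − 512 = 2430.
So a = 512, b = 2430, c = 260, d = 2232.
RR = [a/(a+b)] / [c/(c+d)] = (512/2942) / (260/2492) = 0.17403/0.10433 = 1.66802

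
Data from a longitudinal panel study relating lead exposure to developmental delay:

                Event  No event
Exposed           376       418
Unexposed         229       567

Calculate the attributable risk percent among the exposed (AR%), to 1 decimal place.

39.2

Cells: a = 376, b = 418, c = 229, d = 567.
Risk in exposed = 376/794 = 0.47355; risk in unexposed = 229/796 = 0.28769.
RR = 0.47355/0.28769 = 1.64606
AR% = (RR − 1)/RR × 100 = (1.64606 − 1)/1.64606 × 100 = 39.2488%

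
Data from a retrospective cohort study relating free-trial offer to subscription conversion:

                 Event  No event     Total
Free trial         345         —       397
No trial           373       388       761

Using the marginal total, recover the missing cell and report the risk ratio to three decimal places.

1.773

The missing cell is in the exposed row: 397 − 345 = 52.
So a = 345, b = 52, c = 373, d = 388.
RR = [a/(a+b)] / [c/(c+d)] = (345/397) / (373/761) = 0.86902/0.49014 = 1.77298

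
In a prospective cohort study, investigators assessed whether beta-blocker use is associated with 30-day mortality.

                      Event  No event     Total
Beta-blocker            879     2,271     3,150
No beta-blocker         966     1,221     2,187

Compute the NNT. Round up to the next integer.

7

Risk in treated group = 879/3150 = 0.27905; risk in control = 966/2187 = 0.44170.
Absolute risk reduction = 0.44170 − 0.27905 = 0.16265
NNT = 1 / ARR = 1 / 0.16265 = 6.148 → round up → 7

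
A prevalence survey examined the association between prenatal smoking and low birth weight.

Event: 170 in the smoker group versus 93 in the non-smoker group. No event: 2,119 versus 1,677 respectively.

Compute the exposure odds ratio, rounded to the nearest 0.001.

1.447

From the description: a = 170, b = 2119, c = 93, d = 1677.
OR = (a·d)/(b·c) = (170 × 1677) / (2119 × 93) = 285090 / 197067 = 1.44667
The odds of low birth weight are about 1.45 times as high in the smoker group.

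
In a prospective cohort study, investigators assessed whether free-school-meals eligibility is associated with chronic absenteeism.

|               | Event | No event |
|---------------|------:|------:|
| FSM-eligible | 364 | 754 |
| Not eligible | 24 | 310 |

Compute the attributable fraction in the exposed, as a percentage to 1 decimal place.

Cells: a = 364, b = 754, c = 24, d = 310.
Risk in exposed = 364/1118 = 0.32558; risk in unexposed = 24/334 = 0.07186.
RR = 0.32558/0.07186 = 4.53101
AR% = (RR − 1)/RR × 100 = (4.53101 − 1)/4.53101 × 100 = 77.9299%

77.9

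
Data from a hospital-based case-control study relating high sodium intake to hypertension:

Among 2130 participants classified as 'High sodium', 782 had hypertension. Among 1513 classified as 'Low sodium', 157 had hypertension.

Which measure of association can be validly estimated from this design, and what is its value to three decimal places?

5.010

From the description: a = 782, b = 1348, c = 157, d = 1356.
This is a hospital-based case-control study: participants were sampled on outcome status, so risks in the source population cannot be estimated directly — relative risk is not valid here. The odds ratio is the appropriate measure.
OR = (a·d)/(b·c) = (782 × 1356) / (1348 × 157) = 1060392 / 211636 = 5.01045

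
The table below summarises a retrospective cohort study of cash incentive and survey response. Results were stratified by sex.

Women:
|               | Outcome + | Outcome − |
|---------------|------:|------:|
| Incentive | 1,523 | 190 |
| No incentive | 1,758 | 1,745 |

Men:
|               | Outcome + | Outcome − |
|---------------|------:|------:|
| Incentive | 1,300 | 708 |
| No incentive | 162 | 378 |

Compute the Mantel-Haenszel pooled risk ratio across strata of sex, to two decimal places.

RR_MH = Σ(aᵢ·n₀ᵢ/nᵢ) / Σ(cᵢ·n₁ᵢ/nᵢ), with n₁ᵢ = aᵢ+bᵢ (exposed), n₀ᵢ = cᵢ+dᵢ (unexposed), nᵢ = n₁ᵢ+n₀ᵢ.
Stratum 1 (Women): n₁ = 1713, n₀ = 3503, n = 5216; a·n₀/n = 1523·3503/5216 = 1022.8276; c·n₁/n = 1758·1713/5216 = 577.3493
Stratum 2 (Men): n₁ = 2008, n₀ = 540, n = 2548; a·n₀/n = 1300·540/2548 = 275.5102; c·n₁/n = 162·2008/2548 = 127.6672
RR_MH = (1022.8276 + 275.5102) / (577.3493 + 127.6672) = 1298.3378 / 705.0165 = 1.84157

1.84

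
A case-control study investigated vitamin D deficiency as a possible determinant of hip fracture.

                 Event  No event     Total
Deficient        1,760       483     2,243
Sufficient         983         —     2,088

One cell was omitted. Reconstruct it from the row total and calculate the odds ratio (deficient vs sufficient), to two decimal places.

4.10

The missing cell is in the unexposed row: 2088 − 983 = 1105.
So a = 1760, b = 483, c = 983, d = 1105.
OR = (a·d)/(b·c) = (1760 × 1105) / (483 × 983) = 1944800 / 474789 = 4.09614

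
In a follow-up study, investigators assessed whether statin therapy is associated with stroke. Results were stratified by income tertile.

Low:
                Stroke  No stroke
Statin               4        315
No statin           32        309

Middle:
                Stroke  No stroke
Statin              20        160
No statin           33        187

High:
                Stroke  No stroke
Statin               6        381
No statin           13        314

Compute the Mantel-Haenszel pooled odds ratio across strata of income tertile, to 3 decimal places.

0.391

OR_MH = Σ(aᵢdᵢ/nᵢ) / Σ(bᵢcᵢ/nᵢ), where nᵢ is the stratum total.
Stratum 1 (Low): n = 660; a·d/n = 4·309/660 = 1.8727; b·c/n = 315·32/660 = 15.2727
Stratum 2 (Middle): n = 400; a·d/n = 20·187/400 = 9.3500; b·c/n = 160·33/400 = 13.2000
Stratum 3 (High): n = 714; a·d/n = 6·314/714 = 2.6387; b·c/n = 381·13/714 = 6.9370
OR_MH = (1.8727 + 9.3500 + 2.6387) / (15.2727 + 13.2000 + 6.9370) = 13.8614 / 35.4097 = 0.39146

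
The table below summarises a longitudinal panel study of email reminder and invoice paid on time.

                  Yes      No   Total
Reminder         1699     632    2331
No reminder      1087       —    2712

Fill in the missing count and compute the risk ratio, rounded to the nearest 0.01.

1.82

The missing cell is in the unexposed row: 2712 − 1087 = 1625.
So a = 1699, b = 632, c = 1087, d = 1625.
RR = [a/(a+b)] / [c/(c+d)] = (1699/2331) / (1087/2712) = 0.72887/0.40081 = 1.81849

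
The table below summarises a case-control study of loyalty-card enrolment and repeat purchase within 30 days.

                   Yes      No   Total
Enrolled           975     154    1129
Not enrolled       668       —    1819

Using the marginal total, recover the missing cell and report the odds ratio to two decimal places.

The missing cell is in the unexposed row: 1819 − 668 = 1151.
So a = 975, b = 154, c = 668, d = 1151.
OR = (a·d)/(b·c) = (975 × 1151) / (154 × 668) = 1122225 / 102872 = 10.90895

10.91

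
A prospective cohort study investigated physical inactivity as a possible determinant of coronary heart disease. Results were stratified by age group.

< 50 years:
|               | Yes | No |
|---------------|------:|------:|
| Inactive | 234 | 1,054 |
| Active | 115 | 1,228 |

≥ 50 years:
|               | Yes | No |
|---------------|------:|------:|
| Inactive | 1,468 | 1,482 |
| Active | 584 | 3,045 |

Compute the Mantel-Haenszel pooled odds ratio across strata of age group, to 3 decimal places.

4.440

OR_MH = Σ(aᵢdᵢ/nᵢ) / Σ(bᵢcᵢ/nᵢ), where nᵢ is the stratum total.
Stratum 1 (< 50 years): n = 2631; a·d/n = 234·1228/2631 = 109.2178; b·c/n = 1054·115/2631 = 46.0699
Stratum 2 (≥ 50 years): n = 6579; a·d/n = 1468·3045/6579 = 679.4437; b·c/n = 1482·584/6579 = 131.5531
OR_MH = (109.2178 + 679.4437) / (46.0699 + 131.5531) = 788.6615 / 177.6231 = 4.44008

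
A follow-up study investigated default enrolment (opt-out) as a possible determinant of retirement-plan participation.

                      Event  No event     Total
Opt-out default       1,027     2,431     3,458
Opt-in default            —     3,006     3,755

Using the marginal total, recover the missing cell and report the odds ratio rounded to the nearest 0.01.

1.70

The missing cell is in the unexposed row: 3755 − 3006 = 749.
So a = 1027, b = 2431, c = 749, d = 3006.
OR = (a·d)/(b·c) = (1027 × 3006) / (2431 × 749) = 3087162 / 1820819 = 1.69548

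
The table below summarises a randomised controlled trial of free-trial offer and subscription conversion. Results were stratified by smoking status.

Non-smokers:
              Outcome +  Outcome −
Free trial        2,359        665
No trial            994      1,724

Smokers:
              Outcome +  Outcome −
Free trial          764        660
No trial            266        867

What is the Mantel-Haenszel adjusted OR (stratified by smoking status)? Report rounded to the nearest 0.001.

5.264

OR_MH = Σ(aᵢdᵢ/nᵢ) / Σ(bᵢcᵢ/nᵢ), where nᵢ is the stratum total.
Stratum 1 (Non-smokers): n = 5742; a·d/n = 2359·1724/5742 = 708.2752; b·c/n = 665·994/5742 = 115.1184
Stratum 2 (Smokers): n = 2557; a·d/n = 764·867/2557 = 259.0489; b·c/n = 660·266/2557 = 68.6586
OR_MH = (708.2752 + 259.0489) / (115.1184 + 68.6586) = 967.3241 / 183.7770 = 5.26357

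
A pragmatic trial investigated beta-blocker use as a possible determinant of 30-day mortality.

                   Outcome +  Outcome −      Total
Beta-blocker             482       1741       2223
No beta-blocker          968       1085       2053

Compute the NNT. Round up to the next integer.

Risk in treated group = 482/2223 = 0.21682; risk in control = 968/2053 = 0.47151.
Absolute risk reduction = 0.47151 − 0.21682 = 0.25468
NNT = 1 / ARR = 1 / 0.25468 = 3.926 → round up → 4

4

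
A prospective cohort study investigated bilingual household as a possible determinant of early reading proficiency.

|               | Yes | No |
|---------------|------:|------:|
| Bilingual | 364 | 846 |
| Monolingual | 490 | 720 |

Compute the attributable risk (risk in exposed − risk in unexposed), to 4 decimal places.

Cells: a = 364, b = 846, c = 490, d = 720.
Risk in exposed = 364/1210 = 0.300826; risk in unexposed = 490/1210 = 0.404959.
Risk difference = 0.300826 − 0.404959 = -0.104132

-0.1041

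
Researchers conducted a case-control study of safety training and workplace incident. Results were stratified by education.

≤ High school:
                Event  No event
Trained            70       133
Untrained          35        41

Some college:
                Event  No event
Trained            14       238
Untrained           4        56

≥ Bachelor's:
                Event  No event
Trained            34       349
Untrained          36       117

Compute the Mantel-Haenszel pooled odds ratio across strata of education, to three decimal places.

0.468

OR_MH = Σ(aᵢdᵢ/nᵢ) / Σ(bᵢcᵢ/nᵢ), where nᵢ is the stratum total.
Stratum 1 (≤ High school): n = 279; a·d/n = 70·41/279 = 10.2867; b·c/n = 133·35/279 = 16.6846
Stratum 2 (Some college): n = 312; a·d/n = 14·56/312 = 2.5128; b·c/n = 238·4/312 = 3.0513
Stratum 3 (≥ Bachelor's): n = 536; a·d/n = 34·117/536 = 7.4216; b·c/n = 349·36/536 = 23.4403
OR_MH = (10.2867 + 2.5128 + 7.4216) / (16.6846 + 3.0513 + 23.4403) = 20.2212 / 43.1762 = 0.46834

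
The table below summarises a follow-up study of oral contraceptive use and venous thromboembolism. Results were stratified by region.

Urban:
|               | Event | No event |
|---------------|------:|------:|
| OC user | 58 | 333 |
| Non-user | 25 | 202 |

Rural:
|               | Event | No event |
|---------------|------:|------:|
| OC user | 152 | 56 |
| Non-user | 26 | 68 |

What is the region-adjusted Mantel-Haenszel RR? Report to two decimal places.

RR_MH = Σ(aᵢ·n₀ᵢ/nᵢ) / Σ(cᵢ·n₁ᵢ/nᵢ), with n₁ᵢ = aᵢ+bᵢ (exposed), n₀ᵢ = cᵢ+dᵢ (unexposed), nᵢ = n₁ᵢ+n₀ᵢ.
Stratum 1 (Urban): n₁ = 391, n₀ = 227, n = 618; a·n₀/n = 58·227/618 = 21.3042; c·n₁/n = 25·391/618 = 15.8172
Stratum 2 (Rural): n₁ = 208, n₀ = 94, n = 302; a·n₀/n = 152·94/302 = 47.3113; c·n₁/n = 26·208/302 = 17.9073
RR_MH = (21.3042 + 47.3113) / (15.8172 + 17.9073) = 68.6155 / 33.7244 = 2.03459

2.03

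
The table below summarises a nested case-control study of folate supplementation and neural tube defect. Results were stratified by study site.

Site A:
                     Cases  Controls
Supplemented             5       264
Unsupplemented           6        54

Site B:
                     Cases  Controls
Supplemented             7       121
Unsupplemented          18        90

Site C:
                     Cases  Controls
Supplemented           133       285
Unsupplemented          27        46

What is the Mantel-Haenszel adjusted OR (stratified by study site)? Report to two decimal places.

OR_MH = Σ(aᵢdᵢ/nᵢ) / Σ(bᵢcᵢ/nᵢ), where nᵢ is the stratum total.
Stratum 1 (Site A): n = 329; a·d/n = 5·54/329 = 0.8207; b·c/n = 264·6/329 = 4.8146
Stratum 2 (Site B): n = 236; a·d/n = 7·90/236 = 2.6695; b·c/n = 121·18/236 = 9.2288
Stratum 3 (Site C): n = 491; a·d/n = 133·46/491 = 12.4603; b·c/n = 285·27/491 = 15.6721
OR_MH = (0.8207 + 2.6695 + 12.4603) / (4.8146 + 9.2288 + 15.6721) = 15.9504 / 29.7155 = 0.53677

0.54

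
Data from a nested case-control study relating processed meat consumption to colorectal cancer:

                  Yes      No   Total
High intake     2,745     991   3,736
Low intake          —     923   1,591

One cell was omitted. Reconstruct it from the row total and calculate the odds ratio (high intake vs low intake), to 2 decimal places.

3.83

The missing cell is in the unexposed row: 1591 − 923 = 668.
So a = 2745, b = 991, c = 668, d = 923.
OR = (a·d)/(b·c) = (2745 × 923) / (991 × 668) = 2533635 / 661988 = 3.82731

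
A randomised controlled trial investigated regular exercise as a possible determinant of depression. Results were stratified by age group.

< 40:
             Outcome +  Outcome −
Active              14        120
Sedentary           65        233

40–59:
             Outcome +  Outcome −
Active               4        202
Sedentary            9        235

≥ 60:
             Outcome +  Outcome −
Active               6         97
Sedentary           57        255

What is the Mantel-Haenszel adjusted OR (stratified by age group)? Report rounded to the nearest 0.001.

0.376

OR_MH = Σ(aᵢdᵢ/nᵢ) / Σ(bᵢcᵢ/nᵢ), where nᵢ is the stratum total.
Stratum 1 (< 40): n = 432; a·d/n = 14·233/432 = 7.5509; b·c/n = 120·65/432 = 18.0556
Stratum 2 (40–59): n = 450; a·d/n = 4·235/450 = 2.0889; b·c/n = 202·9/450 = 4.0400
Stratum 3 (≥ 60): n = 415; a·d/n = 6·255/415 = 3.6867; b·c/n = 97·57/415 = 13.3229
OR_MH = (7.5509 + 2.0889 + 3.6867) / (18.0556 + 4.0400 + 13.3229) = 13.3266 / 35.4184 = 0.37626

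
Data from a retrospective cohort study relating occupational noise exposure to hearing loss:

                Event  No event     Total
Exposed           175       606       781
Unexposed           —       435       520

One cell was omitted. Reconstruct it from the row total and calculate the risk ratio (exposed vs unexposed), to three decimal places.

The missing cell is in the unexposed row: 520 − 435 = 85.
So a = 175, b = 606, c = 85, d = 435.
RR = [a/(a+b)] / [c/(c+d)] = (175/781) / (85/520) = 0.22407/0.16346 = 1.37079

1.371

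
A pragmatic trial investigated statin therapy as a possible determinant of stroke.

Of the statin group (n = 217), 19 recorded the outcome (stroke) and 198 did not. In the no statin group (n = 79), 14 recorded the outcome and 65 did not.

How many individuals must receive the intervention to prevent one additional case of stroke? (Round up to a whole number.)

12

Risk in treated group = 19/217 = 0.08756; risk in control = 14/79 = 0.17722.
Absolute risk reduction = 0.17722 − 0.08756 = 0.08966
NNT = 1 / ARR = 1 / 0.08966 = 11.154 → round up → 12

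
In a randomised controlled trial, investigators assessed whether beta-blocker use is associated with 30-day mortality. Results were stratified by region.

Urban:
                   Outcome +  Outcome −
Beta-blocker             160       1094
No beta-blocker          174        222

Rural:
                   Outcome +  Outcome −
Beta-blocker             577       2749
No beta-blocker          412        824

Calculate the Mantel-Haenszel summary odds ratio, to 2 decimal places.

OR_MH = Σ(aᵢdᵢ/nᵢ) / Σ(bᵢcᵢ/nᵢ), where nᵢ is the stratum total.
Stratum 1 (Urban): n = 1650; a·d/n = 160·222/1650 = 21.5273; b·c/n = 1094·174/1650 = 115.3673
Stratum 2 (Rural): n = 4562; a·d/n = 577·824/4562 = 104.2192; b·c/n = 2749·412/4562 = 248.2657
OR_MH = (21.5273 + 104.2192) / (115.3673 + 248.2657) = 125.7465 / 363.6329 = 0.34581

0.35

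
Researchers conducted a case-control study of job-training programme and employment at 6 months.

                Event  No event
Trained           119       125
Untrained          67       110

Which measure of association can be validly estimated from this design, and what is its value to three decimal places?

Cells: a = 119, b = 125, c = 67, d = 110.
This is a case-control study: participants were sampled on outcome status, so risks in the source population cannot be estimated directly — relative risk is not valid here. The odds ratio is the appropriate measure.
OR = (a·d)/(b·c) = (119 × 110) / (125 × 67) = 13090 / 8375 = 1.56299

1.563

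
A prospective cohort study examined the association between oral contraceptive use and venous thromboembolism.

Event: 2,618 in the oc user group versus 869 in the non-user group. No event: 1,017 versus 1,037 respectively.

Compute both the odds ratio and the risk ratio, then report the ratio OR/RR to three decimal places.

From the description: a = 2618, b = 1017, c = 869, d = 1037.
OR = (2618·1037)/(1017·869) = 2714866/883773 = 3.07190
Risk in exposed = 2618/3635 = 0.72022; risk in unexposed = 869/1906 = 0.45593; RR = 1.57968
OR/RR = 3.07190 / 1.57968 = 1.94464
The outcome is not rare, so the OR lies further from 1 than the RR.

1.945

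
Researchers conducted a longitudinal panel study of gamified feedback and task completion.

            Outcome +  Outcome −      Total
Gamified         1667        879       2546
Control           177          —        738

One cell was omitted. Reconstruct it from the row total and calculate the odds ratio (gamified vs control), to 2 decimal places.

The missing cell is in the unexposed row: 738 − 177 = 561.
So a = 1667, b = 879, c = 177, d = 561.
OR = (a·d)/(b·c) = (1667 × 561) / (879 × 177) = 935187 / 155583 = 6.01086

6.01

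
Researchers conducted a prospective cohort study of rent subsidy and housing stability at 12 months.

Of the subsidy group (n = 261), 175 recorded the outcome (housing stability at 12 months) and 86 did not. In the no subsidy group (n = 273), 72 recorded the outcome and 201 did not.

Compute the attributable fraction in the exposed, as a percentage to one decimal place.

From the description: a = 175, b = 86, c = 72, d = 201.
Risk in exposed = 175/261 = 0.67050; risk in unexposed = 72/273 = 0.26374.
RR = 0.67050/0.26374 = 2.54231
AR% = (RR − 1)/RR × 100 = (2.54231 − 1)/2.54231 × 100 = 60.6656%

60.7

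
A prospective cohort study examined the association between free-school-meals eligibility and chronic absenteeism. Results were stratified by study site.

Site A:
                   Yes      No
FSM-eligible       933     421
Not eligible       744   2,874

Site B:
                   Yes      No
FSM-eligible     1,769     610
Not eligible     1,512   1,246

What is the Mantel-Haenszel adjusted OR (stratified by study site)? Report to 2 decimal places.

3.99

OR_MH = Σ(aᵢdᵢ/nᵢ) / Σ(bᵢcᵢ/nᵢ), where nᵢ is the stratum total.
Stratum 1 (Site A): n = 4972; a·d/n = 933·2874/4972 = 539.3085; b·c/n = 421·744/4972 = 62.9976
Stratum 2 (Site B): n = 5137; a·d/n = 1769·1246/5137 = 429.0781; b·c/n = 610·1512/5137 = 179.5445
OR_MH = (539.3085 + 429.0781) / (62.9976 + 179.5445) = 968.3866 / 242.5421 = 3.99265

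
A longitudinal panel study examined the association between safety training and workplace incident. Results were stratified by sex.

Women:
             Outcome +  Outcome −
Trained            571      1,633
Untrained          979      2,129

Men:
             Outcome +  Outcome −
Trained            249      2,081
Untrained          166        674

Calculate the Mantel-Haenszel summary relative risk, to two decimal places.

RR_MH = Σ(aᵢ·n₀ᵢ/nᵢ) / Σ(cᵢ·n₁ᵢ/nᵢ), with n₁ᵢ = aᵢ+bᵢ (exposed), n₀ᵢ = cᵢ+dᵢ (unexposed), nᵢ = n₁ᵢ+n₀ᵢ.
Stratum 1 (Women): n₁ = 2204, n₀ = 3108, n = 5312; a·n₀/n = 571·3108/5312 = 334.0866; c·n₁/n = 979·2204/5312 = 406.1965
Stratum 2 (Men): n₁ = 2330, n₀ = 840, n = 3170; a·n₀/n = 249·840/3170 = 65.9811; c·n₁/n = 166·2330/3170 = 122.0126
RR_MH = (334.0866 + 65.9811) / (406.1965 + 122.0126) = 400.0677 / 528.2092 = 0.75740

0.76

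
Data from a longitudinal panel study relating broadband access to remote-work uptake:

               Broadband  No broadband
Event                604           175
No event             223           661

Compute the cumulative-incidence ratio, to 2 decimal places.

Reading the table with exposure as columns: a = 604 (Broadband, case), b = 223 (Broadband, non-case), c = 175 (No broadband, case), d = 661.
Risk in exposed = 604/827 = 0.73035; risk in unexposed = 175/836 = 0.20933.
RR = 0.73035 / 0.20933 = 3.48899
The risk among the exposed is 3.49 times that among the unexposed.

3.49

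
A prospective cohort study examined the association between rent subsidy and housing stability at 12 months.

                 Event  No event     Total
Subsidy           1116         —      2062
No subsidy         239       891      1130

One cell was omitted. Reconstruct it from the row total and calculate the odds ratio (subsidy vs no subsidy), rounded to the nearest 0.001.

The missing cell is in the exposed row: 2062 − 1116 = 946.
So a = 1116, b = 946, c = 239, d = 891.
OR = (a·d)/(b·c) = (1116 × 891) / (946 × 239) = 994356 / 226094 = 4.39798

4.398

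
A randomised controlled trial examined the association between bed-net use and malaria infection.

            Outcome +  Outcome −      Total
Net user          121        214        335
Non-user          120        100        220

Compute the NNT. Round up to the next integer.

Risk in treated group = 121/335 = 0.36119; risk in control = 120/220 = 0.54545.
Absolute risk reduction = 0.54545 − 0.36119 = 0.18426
NNT = 1 / ARR = 1 / 0.18426 = 5.427 → round up → 6

6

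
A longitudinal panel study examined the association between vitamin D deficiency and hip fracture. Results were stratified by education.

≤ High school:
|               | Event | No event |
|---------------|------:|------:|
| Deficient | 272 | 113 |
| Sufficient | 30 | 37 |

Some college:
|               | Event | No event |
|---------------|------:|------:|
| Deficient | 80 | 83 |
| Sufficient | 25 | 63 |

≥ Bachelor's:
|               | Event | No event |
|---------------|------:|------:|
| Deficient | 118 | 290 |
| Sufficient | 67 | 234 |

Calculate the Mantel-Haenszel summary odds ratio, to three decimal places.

1.883

OR_MH = Σ(aᵢdᵢ/nᵢ) / Σ(bᵢcᵢ/nᵢ), where nᵢ is the stratum total.
Stratum 1 (≤ High school): n = 452; a·d/n = 272·37/452 = 22.2655; b·c/n = 113·30/452 = 7.5000
Stratum 2 (Some college): n = 251; a·d/n = 80·63/251 = 20.0797; b·c/n = 83·25/251 = 8.2669
Stratum 3 (≥ Bachelor's): n = 709; a·d/n = 118·234/709 = 38.9450; b·c/n = 290·67/709 = 27.4048
OR_MH = (22.2655 + 20.0797 + 38.9450) / (7.5000 + 8.2669 + 27.4048) = 81.2902 / 43.1717 = 1.88295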